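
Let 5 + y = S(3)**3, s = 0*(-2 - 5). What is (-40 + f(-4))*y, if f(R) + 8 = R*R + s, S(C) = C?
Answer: -704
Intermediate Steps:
s = 0 (s = 0*(-7) = 0)
f(R) = -8 + R**2 (f(R) = -8 + (R*R + 0) = -8 + (R**2 + 0) = -8 + R**2)
y = 22 (y = -5 + 3**3 = -5 + 27 = 22)
(-40 + f(-4))*y = (-40 + (-8 + (-4)**2))*22 = (-40 + (-8 + 16))*22 = (-40 + 8)*22 = -32*22 = -704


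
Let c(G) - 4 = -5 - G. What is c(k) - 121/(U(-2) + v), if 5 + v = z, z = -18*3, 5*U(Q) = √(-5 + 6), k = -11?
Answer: 3545/294 ≈ 12.058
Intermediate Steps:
U(Q) = ⅕ (U(Q) = √(-5 + 6)/5 = √1/5 = (⅕)*1 = ⅕)
z = -54
v = -59 (v = -5 - 54 = -59)
c(G) = -1 - G (c(G) = 4 + (-5 - G) = -1 - G)
c(k) - 121/(U(-2) + v) = (-1 - 1*(-11)) - 121/(⅕ - 59) = (-1 + 11) - 121/(-294/5) = 10 - 5/294*(-121) = 10 + 605/294 = 3545/294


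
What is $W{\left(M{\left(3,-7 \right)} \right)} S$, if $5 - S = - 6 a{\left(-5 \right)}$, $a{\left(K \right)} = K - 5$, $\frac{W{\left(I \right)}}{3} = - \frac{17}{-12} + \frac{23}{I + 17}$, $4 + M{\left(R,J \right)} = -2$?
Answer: $- \frac{2315}{4} \approx -578.75$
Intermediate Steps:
$M{\left(R,J \right)} = -6$ ($M{\left(R,J \right)} = -4 - 2 = -6$)
$W{\left(I \right)} = \frac{17}{4} + \frac{69}{17 + I}$ ($W{\left(I \right)} = 3 \left(- \frac{17}{-12} + \frac{23}{I + 17}\right) = 3 \left(\left(-17\right) \left(- \frac{1}{12}\right) + \frac{23}{17 + I}\right) = 3 \left(\frac{17}{12} + \frac{23}{17 + I}\right) = \frac{17}{4} + \frac{69}{17 + I}$)
$a{\left(K \right)} = -5 + K$ ($a{\left(K \right)} = K - 5 = -5 + K$)
$S = -55$ ($S = 5 - - 6 \left(-5 - 5\right) = 5 - \left(-6\right) \left(-10\right) = 5 - 60 = -55$)
$W{\left(M{\left(3,-7 \right)} \right)} S = \frac{565 + 17 \left(-6\right)}{4 \left(17 - 6\right)} \left(-55\right) = \frac{565 - 102}{4 \cdot 11} \left(-55\right) = \frac{1}{4} \cdot \frac{1}{11} \cdot 463 \left(-55\right) = \frac{463}{44} \left(-55\right) = - \frac{2315}{4}$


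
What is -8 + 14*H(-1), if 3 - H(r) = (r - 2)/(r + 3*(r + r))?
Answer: 28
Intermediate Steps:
H(r) = 3 - (-2 + r)/(7*r) (H(r) = 3 - (r - 2)/(r + 3*(r + r)) = 3 - (-2 + r)/(r + 3*(2*r)) = 3 - (-2 + r)/(r + 6*r) = 3 - (-2 + r)/(7*r))
-8 + 14*H(-1) = -8 + 14*((2/7)*(1 + 10*(-1))/(-1)) = -8 + 14*((2/7)*(-1)*(1 - 10)) = -8 + 14*((2/7)*(-1)*(-9)) = -8 + 14*(18/7) = -8 + 36 = 28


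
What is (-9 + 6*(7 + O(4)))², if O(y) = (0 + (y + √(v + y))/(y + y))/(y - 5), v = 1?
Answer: 14445/16 - 45*√5 ≈ 802.19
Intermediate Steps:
O(y) = (y + √(1 + y))/(2*y*(-5 + y)) (O(y) = (0 + (y + √(1 + y))/(y + y))/(y - 5) = (0 + (y + √(1 + y))/((2*y)))/(-5 + y) = (0 + (y + √(1 + y))*(1/(2*y)))/(-5 + y) = (0 + (y + √(1 + y))/(2*y))/(-5 + y) = ((y + √(1 + y))/(2*y))/(-5 + y) = (y + √(1 + y))/(2*y*(-5 + y)))
(-9 + 6*(7 + O(4)))² = (-9 + 6*(7 + (½)*(4 + √(1 + 4))/(4*(-5 + 4))))² = (-9 + 6*(7 + (½)*(¼)*(4 + √5)/(-1)))² = (-9 + 6*(7 + (½)*(¼)*(-1)*(4 + √5)))² = (-9 + 6*(7 + (-½ - √5/8)))² = (-9 + 6*(13/2 - √5/8))² = (-9 + (39 - 3*√5/4))² = (30 - 3*√5/4)²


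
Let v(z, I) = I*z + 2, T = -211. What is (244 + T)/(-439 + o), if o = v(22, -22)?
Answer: -11/307 ≈ -0.035831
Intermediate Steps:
v(z, I) = 2 + I*z
o = -482 (o = 2 - 22*22 = 2 - 484 = -482)
(244 + T)/(-439 + o) = (244 - 211)/(-439 - 482) = 33/(-921) = 33*(-1/921) = -11/307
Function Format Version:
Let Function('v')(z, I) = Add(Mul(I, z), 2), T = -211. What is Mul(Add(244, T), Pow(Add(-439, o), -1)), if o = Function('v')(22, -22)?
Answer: Rational(-11, 307) ≈ -0.035831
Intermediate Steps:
Function('v')(z, I) = Add(2, Mul(I, z))
o = -482 (o = Add(2, Mul(-22, 22)) = Add(2, -484) = -482)
Mul(Add(244, T), Pow(Add(-439, o), -1)) = Mul(Add(244, -211), Pow(Add(-439, -482), -1)) = Mul(33, Pow(-921, -1)) = Mul(33, Rational(-1, 921)) = Rational(-11, 307)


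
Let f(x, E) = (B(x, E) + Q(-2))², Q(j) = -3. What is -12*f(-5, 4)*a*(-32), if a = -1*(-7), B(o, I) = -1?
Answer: 43008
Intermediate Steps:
f(x, E) = 16 (f(x, E) = (-1 - 3)² = (-4)² = 16)
a = 7
-12*f(-5, 4)*a*(-32) = -192*7*(-32) = -12*112*(-32) = -1344*(-32) = 43008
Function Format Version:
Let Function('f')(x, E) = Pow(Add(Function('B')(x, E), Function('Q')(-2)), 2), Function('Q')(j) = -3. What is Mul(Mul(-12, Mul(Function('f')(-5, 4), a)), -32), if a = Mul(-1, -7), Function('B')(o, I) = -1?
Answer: 43008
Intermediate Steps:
Function('f')(x, E) = 16 (Function('f')(x, E) = Pow(Add(-1, -3), 2) = Pow(-4, 2) = 16)
a = 7
Mul(Mul(-12, Mul(Function('f')(-5, 4), a)), -32) = Mul(Mul(-12, Mul(16, 7)), -32) = Mul(Mul(-12, 112), -32) = Mul(-1344, -32) = 43008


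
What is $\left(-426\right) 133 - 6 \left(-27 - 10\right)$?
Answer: $-56436$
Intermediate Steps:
$\left(-426\right) 133 - 6 \left(-27 - 10\right) = -56658 - -222 = -56658 + 222 = -56436$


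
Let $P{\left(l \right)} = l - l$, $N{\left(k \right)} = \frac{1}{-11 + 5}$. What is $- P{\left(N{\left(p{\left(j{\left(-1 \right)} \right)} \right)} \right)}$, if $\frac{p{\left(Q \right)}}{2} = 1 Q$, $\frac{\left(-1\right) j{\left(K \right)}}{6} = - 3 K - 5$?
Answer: $0$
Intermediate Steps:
$j{\left(K \right)} = 30 + 18 K$ ($j{\left(K \right)} = - 6 \left(- 3 K - 5\right) = - 6 \left(-5 - 3 K\right) = 30 + 18 K$)
$p{\left(Q \right)} = 2 Q$ ($p{\left(Q \right)} = 2 \cdot 1 Q = 2 Q$)
$N{\left(k \right)} = - \frac{1}{6}$ ($N{\left(k \right)} = \frac{1}{-6} = - \frac{1}{6}$)
$P{\left(l \right)} = 0$
$- P{\left(N{\left(p{\left(j{\left(-1 \right)} \right)} \right)} \right)} = \left(-1\right) 0 = 0$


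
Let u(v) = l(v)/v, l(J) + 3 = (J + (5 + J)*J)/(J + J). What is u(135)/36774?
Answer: 1/73548 ≈ 1.3597e-5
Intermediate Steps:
l(J) = -3 + (J + J*(5 + J))/(2*J) (l(J) = -3 + (J + (5 + J)*J)/(J + J) = -3 + (J + J*(5 + J))/((2*J)) = -3 + (J + J*(5 + J))*(1/(2*J)) = -3 + (J + J*(5 + J))/(2*J))
u(v) = 1/2 (u(v) = (v/2)/v = 1/2)
u(135)/36774 = (1/2)/36774 = (1/2)*(1/36774) = 1/73548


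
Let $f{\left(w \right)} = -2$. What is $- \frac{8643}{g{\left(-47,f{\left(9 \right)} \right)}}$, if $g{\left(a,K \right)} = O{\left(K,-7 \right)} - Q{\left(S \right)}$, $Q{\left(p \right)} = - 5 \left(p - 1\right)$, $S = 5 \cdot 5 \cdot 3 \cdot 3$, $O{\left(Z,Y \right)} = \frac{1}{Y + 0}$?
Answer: $- \frac{301}{39} \approx -7.7179$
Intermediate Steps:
$O{\left(Z,Y \right)} = \frac{1}{Y}$
$S = 225$ ($S = 5 \cdot 15 \cdot 3 = 5 \cdot 45 = 225$)
$Q{\left(p \right)} = 5 - 5 p$ ($Q{\left(p \right)} = - 5 \left(-1 + p\right) = 5 - 5 p$)
$g{\left(a,K \right)} = \frac{7839}{7}$ ($g{\left(a,K \right)} = \frac{1}{-7} - \left(5 - 1125\right) = - \frac{1}{7} - \left(5 - 1125\right) = - \frac{1}{7} - -1120 = - \frac{1}{7} + 1120 = \frac{7839}{7}$)
$- \frac{8643}{g{\left(-47,f{\left(9 \right)} \right)}} = - \frac{8643}{\frac{7839}{7}} = \left(-8643\right) \frac{7}{7839} = - \frac{301}{39}$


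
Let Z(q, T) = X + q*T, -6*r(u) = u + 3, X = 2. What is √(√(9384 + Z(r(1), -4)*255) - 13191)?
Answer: √(-13191 + √10574) ≈ 114.4*I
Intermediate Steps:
r(u) = -½ - u/6 (r(u) = -(u + 3)/6 = -(3 + u)/6 = -½ - u/6)
Z(q, T) = 2 + T*q (Z(q, T) = 2 + q*T = 2 + T*q)
√(√(9384 + Z(r(1), -4)*255) - 13191) = √(√(9384 + (2 - 4*(-½ - ⅙*1))*255) - 13191) = √(√(9384 + (2 - 4*(-½ - ⅙))*255) - 13191) = √(√(9384 + (2 - 4*(-⅔))*255) - 13191) = √(√(9384 + (2 + 8/3)*255) - 13191) = √(√(9384 + (14/3)*255) - 13191) = √(√(9384 + 1190) - 13191) = √(√10574 - 13191) = √(-13191 + √10574)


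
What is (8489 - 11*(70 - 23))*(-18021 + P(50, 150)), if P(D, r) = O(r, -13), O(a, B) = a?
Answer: -142467612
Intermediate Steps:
P(D, r) = r
(8489 - 11*(70 - 23))*(-18021 + P(50, 150)) = (8489 - 11*(70 - 23))*(-18021 + 150) = (8489 - 11*47)*(-17871) = (8489 - 517)*(-17871) = 7972*(-17871) = -142467612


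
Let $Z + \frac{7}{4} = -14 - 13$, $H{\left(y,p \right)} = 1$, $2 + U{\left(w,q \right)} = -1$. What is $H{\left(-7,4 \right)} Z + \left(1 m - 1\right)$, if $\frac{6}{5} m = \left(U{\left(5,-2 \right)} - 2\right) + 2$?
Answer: $- \frac{129}{4} \approx -32.25$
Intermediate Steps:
$U{\left(w,q \right)} = -3$ ($U{\left(w,q \right)} = -2 - 1 = -3$)
$m = - \frac{5}{2}$ ($m = \frac{5 \left(\left(-3 - 2\right) + 2\right)}{6} = \frac{5 \left(-5 + 2\right)}{6} = \frac{5}{6} \left(-3\right) = - \frac{5}{2} \approx -2.5$)
$Z = - \frac{115}{4}$ ($Z = - \frac{7}{4} - 27 = - \frac{115}{4} \approx -28.75$)
$H{\left(-7,4 \right)} Z + \left(1 m - 1\right) = 1 \left(- \frac{115}{4}\right) + \left(1 \left(- \frac{5}{2}\right) - 1\right) = - \frac{115}{4} - \frac{7}{2} = - \frac{129}{4}$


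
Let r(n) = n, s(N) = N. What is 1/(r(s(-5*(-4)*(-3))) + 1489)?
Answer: 1/1429 ≈ 0.00069979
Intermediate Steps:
1/(r(s(-5*(-4)*(-3))) + 1489) = 1/(-5*(-4)*(-3) + 1489) = 1/(20*(-3) + 1489) = 1/(-60 + 1489) = 1/1429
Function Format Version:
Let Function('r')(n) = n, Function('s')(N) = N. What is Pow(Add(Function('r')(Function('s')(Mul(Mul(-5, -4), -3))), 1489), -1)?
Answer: Rational(1, 1429) ≈ 0.00069979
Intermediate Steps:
Pow(Add(Function('r')(Function('s')(Mul(Mul(-5, -4), -3))), 1489), -1) = Pow(Add(Mul(Mul(-5, -4), -3), 1489), -1) = Pow(Add(Mul(20, -3), 1489), -1) = Pow(Add(-60, 1489), -1) = Pow(1429, -1) = Rational(1, 1429)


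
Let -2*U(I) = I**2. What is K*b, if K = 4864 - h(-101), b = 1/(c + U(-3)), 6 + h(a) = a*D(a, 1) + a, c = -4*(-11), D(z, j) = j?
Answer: 10144/79 ≈ 128.41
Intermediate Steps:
c = 44
h(a) = -6 + 2*a (h(a) = -6 + (a*1 + a) = -6 + (a + a) = -6 + 2*a)
U(I) = -I**2/2
b = 2/79 (b = 1/(44 - 1/2*(-3)**2) = 1/(44 - 1/2*9) = 1/(44 - 9/2) = 1/(79/2) = 2/79 ≈ 0.025316)
K = 5072 (K = 4864 - (-6 + 2*(-101)) = 4864 - (-6 - 202) = 4864 - 1*(-208) = 4864 + 208 = 5072)
K*b = 5072*(2/79) = 10144/79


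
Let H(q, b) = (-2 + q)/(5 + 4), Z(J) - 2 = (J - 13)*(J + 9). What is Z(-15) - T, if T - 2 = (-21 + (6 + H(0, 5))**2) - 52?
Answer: 16817/81 ≈ 207.62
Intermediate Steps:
Z(J) = 2 + (-13 + J)*(9 + J) (Z(J) = 2 + (J - 13)*(J + 9) = 2 + (-13 + J)*(9 + J))
H(q, b) = -2/9 + q/9 (H(q, b) = (-2 + q)/9 = (-2 + q)*(1/9) = -2/9 + q/9)
T = -3047/81 (T = 2 + ((-21 + (6 + (-2/9 + (1/9)*0))**2) - 52) = 2 + ((-21 + (6 + (-2/9 + 0))**2) - 52) = 2 + ((-21 + (6 - 2/9)**2) - 52) = 2 + ((-21 + (52/9)**2) - 52) = 2 + ((-21 + 2704/81) - 52) = 2 + (1003/81 - 52) = 2 - 3209/81 = -3047/81 ≈ -37.617)
Z(-15) - T = (-115 + (-15)**2 - 4*(-15)) - 1*(-3047/81) = (-115 + 225 + 60) + 3047/81 = 170 + 3047/81 = 16817/81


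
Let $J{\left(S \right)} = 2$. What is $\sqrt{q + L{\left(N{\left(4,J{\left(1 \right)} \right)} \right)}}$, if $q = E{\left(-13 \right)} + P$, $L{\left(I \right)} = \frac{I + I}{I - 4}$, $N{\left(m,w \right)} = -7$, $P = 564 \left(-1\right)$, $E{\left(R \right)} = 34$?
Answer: $\frac{2 i \sqrt{15994}}{11} \approx 22.994 i$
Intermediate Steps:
$P = -564$
$L{\left(I \right)} = \frac{2 I}{-4 + I}$
$q = -530$ ($q = 34 - 564 = -530$)
$\sqrt{q + L{\left(N{\left(4,J{\left(1 \right)} \right)} \right)}} = \sqrt{-530 + 2 \left(-7\right) \frac{1}{-4 - 7}} = \sqrt{-530 + 2 \left(-7\right) \frac{1}{-11}} = \sqrt{-530 + 2 \left(-7\right) \left(- \frac{1}{11}\right)} = \sqrt{-530 + \frac{14}{11}} = \sqrt{- \frac{5816}{11}} = \frac{2 i \sqrt{15994}}{11}$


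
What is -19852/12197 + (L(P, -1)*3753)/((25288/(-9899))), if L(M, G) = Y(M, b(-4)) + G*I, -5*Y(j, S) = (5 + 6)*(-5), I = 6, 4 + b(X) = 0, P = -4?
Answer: -2266152520171/308437736 ≈ -7347.2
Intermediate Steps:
b(X) = -4 (b(X) = -4 + 0 = -4)
Y(j, S) = 11 (Y(j, S) = -(5 + 6)*(-5)/5 = -11*(-5)/5 = -⅕*(-55) = 11)
L(M, G) = 11 + 6*G (L(M, G) = 11 + G*6 = 11 + 6*G)
-19852/12197 + (L(P, -1)*3753)/((25288/(-9899))) = -19852/12197 + ((11 + 6*(-1))*3753)/((25288/(-9899))) = -19852*1/12197 + ((11 - 6)*3753)/((25288*(-1/9899))) = -19852/12197 + (5*3753)/(-25288/9899) = -19852/12197 + 18765*(-9899/25288) = -19852/12197 - 185754735/25288 = -2266152520171/308437736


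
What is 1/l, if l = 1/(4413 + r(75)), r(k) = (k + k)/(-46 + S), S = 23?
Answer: 101349/23 ≈ 4406.5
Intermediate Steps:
r(k) = -2*k/23 (r(k) = (k + k)/(-46 + 23) = (2*k)/(-23) = (2*k)*(-1/23) = -2*k/23)
l = 23/101349 (l = 1/(4413 - 2/23*75) = 1/(4413 - 150/23) = 1/(101349/23) = 23/101349 ≈ 0.00022694)
1/l = 1/(23/101349) = 101349/23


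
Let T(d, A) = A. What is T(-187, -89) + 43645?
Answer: 43556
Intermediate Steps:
T(-187, -89) + 43645 = -89 + 43645 = 43556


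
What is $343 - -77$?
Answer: $420$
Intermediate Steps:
$343 - -77 = 343 + \left(-91 + 168\right) = 343 + 77 = 420$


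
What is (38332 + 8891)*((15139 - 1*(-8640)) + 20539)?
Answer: 2092828914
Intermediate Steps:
(38332 + 8891)*((15139 - 1*(-8640)) + 20539) = 47223*((15139 + 8640) + 20539) = 47223*(23779 + 20539) = 47223*44318 = 2092828914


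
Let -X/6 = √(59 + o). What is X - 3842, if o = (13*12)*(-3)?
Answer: -3842 - 6*I*√409 ≈ -3842.0 - 121.34*I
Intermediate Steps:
o = -468 (o = 156*(-3) = -468)
X = -6*I*√409 (X = -6*√(59 - 468) = -6*I*√409 ≈ -121.34*I)
X - 3842 = -6*I*√409 - 3842 = -3842 - 6*I*√409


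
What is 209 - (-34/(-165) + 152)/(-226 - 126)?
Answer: 6081917/29040 ≈ 209.43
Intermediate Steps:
209 - (-34/(-165) + 152)/(-226 - 126) = 209 - (-34*(-1/165) + 152)/(-352) = 209 - (34/165 + 152)*(-1)/352 = 209 - 25114*(-1)/(165*352) = 209 - 1*(-12557/29040) = 209 + 12557/29040 = 6081917/29040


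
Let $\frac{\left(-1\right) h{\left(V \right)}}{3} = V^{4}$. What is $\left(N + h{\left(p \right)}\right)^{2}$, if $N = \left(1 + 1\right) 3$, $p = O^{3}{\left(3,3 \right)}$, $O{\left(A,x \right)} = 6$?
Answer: $42645431966530388004$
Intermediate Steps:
$p = 216$ ($p = 6^{3} = 216$)
$h{\left(V \right)} = - 3 V^{4}$
$N = 6$ ($N = 2 \cdot 3 = 6$)
$\left(N + h{\left(p \right)}\right)^{2} = \left(6 - 3 \cdot 216^{4}\right)^{2} = \left(6 - 6530347008\right)^{2} = \left(-6530347002\right)^{2} = 42645431966530388004$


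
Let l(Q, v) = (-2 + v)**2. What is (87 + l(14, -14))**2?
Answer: 117649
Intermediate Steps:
(87 + l(14, -14))**2 = (87 + (-2 - 14)**2)**2 = (87 + (-16)**2)**2 = (87 + 256)**2 = 343**2 = 117649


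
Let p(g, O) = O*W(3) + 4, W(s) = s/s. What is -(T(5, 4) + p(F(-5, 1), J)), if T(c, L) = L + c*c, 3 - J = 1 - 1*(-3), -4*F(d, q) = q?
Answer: -32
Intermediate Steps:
F(d, q) = -q/4
J = -1 (J = 3 - (1 - 1*(-3)) = 3 - (1 + 3) = 3 - 1*4 = 3 - 4 = -1)
W(s) = 1
p(g, O) = 4 + O (p(g, O) = O*1 + 4 = O + 4 = 4 + O)
T(c, L) = L + c**2
-(T(5, 4) + p(F(-5, 1), J)) = -((4 + 5**2) + (4 - 1)) = -((4 + 25) + 3) = -(29 + 3) = -1*32 = -32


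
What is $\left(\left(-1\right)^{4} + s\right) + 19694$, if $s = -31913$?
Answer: $-12218$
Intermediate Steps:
$\left(\left(-1\right)^{4} + s\right) + 19694 = \left(\left(-1\right)^{4} - 31913\right) + 19694 = \left(1 - 31913\right) + 19694 = -31912 + 19694 = -12218$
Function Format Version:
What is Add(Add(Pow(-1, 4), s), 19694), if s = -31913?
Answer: -12218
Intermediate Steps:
Add(Add(Pow(-1, 4), s), 19694) = Add(Add(Pow(-1, 4), -31913), 19694) = Add(Add(1, -31913), 19694) = Add(-31912, 19694) = -12218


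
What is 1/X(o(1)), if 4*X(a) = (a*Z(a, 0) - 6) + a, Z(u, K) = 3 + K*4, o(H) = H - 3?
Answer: -2/7 ≈ -0.28571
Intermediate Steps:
o(H) = -3 + H
Z(u, K) = 3 + 4*K
X(a) = -3/2 + a (X(a) = ((a*(3 + 4*0) - 6) + a)/4 = ((a*(3 + 0) - 6) + a)/4 = ((a*3 - 6) + a)/4 = ((3*a - 6) + a)/4 = ((-6 + 3*a) + a)/4 = (-6 + 4*a)/4 = -3/2 + a)
1/X(o(1)) = 1/(-3/2 + (-3 + 1)) = 1/(-3/2 - 2) = 1/(-7/2) = -2/7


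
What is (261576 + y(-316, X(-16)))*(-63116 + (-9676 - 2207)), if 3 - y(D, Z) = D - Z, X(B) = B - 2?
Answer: -19640513123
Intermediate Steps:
X(B) = -2 + B
y(D, Z) = 3 + Z - D (y(D, Z) = 3 - (D - Z) = 3 + (Z - D) = 3 + Z - D)
(261576 + y(-316, X(-16)))*(-63116 + (-9676 - 2207)) = (261576 + (3 + (-2 - 16) - 1*(-316)))*(-63116 + (-9676 - 2207)) = (261576 + (3 - 18 + 316))*(-63116 - 11883) = (261576 + 301)*(-74999) = 261877*(-74999) = -19640513123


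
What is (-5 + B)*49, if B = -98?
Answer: -5047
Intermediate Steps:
(-5 + B)*49 = (-5 - 98)*49 = -103*49 = -5047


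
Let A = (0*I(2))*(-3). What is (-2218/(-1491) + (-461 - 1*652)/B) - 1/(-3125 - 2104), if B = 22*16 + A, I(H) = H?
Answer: -218783011/130683168 ≈ -1.6741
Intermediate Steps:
A = 0 (A = (0*2)*(-3) = 0*(-3) = 0)
B = 352 (B = 22*16 + 0 = 352 + 0 = 352)
(-2218/(-1491) + (-461 - 1*652)/B) - 1/(-3125 - 2104) = (-2218/(-1491) + (-461 - 1*652)/352) - 1/(-3125 - 2104) = (-2218*(-1/1491) + (-461 - 652)*(1/352)) - 1/(-5229) = (2218/1491 - 1113*1/352) - 1*(-1/5229) = (2218/1491 - 1113/352) + 1/5229 = -878747/524832 + 1/5229 = -218783011/130683168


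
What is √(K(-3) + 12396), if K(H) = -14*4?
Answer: 2*√3085 ≈ 111.09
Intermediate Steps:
K(H) = -56
√(K(-3) + 12396) = √(-56 + 12396) = √12340 = 2*√3085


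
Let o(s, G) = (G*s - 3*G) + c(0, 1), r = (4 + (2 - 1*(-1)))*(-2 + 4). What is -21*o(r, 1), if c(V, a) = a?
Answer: -252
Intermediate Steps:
r = 14 (r = (4 + (2 + 1))*2 = (4 + 3)*2 = 7*2 = 14)
o(s, G) = 1 - 3*G + G*s (o(s, G) = (G*s - 3*G) + 1 = (-3*G + G*s) + 1 = 1 - 3*G + G*s)
-21*o(r, 1) = -21*(1 - 3*1 + 1*14) = -21*(1 - 3 + 14) = -21*12 = -252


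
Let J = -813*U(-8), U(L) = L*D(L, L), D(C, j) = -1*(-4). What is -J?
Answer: -26016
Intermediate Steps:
D(C, j) = 4
U(L) = 4*L (U(L) = L*4 = 4*L)
J = 26016 (J = -3252*(-8) = -813*(-32) = 26016)
-J = -1*26016 = -26016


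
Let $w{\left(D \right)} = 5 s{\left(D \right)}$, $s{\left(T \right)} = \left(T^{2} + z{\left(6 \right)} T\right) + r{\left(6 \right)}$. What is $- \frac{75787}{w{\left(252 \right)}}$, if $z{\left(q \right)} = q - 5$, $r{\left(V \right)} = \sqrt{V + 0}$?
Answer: $- \frac{805312662}{3387356275} + \frac{75787 \sqrt{6}}{20324137650} \approx -0.23773$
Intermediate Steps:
$r{\left(V \right)} = \sqrt{V}$
$z{\left(q \right)} = -5 + q$ ($z{\left(q \right)} = q - 5 = -5 + q$)
$s{\left(T \right)} = T + \sqrt{6} + T^{2}$ ($s{\left(T \right)} = \left(T^{2} + \left(-5 + 6\right) T\right) + \sqrt{6} = \left(T^{2} + 1 T\right) + \sqrt{6} = \left(T^{2} + T\right) + \sqrt{6} = \left(T + T^{2}\right) + \sqrt{6} = T + \sqrt{6} + T^{2}$)
$w{\left(D \right)} = 5 D + 5 \sqrt{6} + 5 D^{2}$ ($w{\left(D \right)} = 5 \left(D + \sqrt{6} + D^{2}\right) = 5 D + 5 \sqrt{6} + 5 D^{2}$)
$- \frac{75787}{w{\left(252 \right)}} = - \frac{75787}{5 \cdot 252 + 5 \sqrt{6} + 5 \cdot 252^{2}} = - \frac{75787}{1260 + 5 \sqrt{6} + 5 \cdot 63504} = - \frac{75787}{1260 + 5 \sqrt{6} + 317520} = - \frac{75787}{318780 + 5 \sqrt{6}}$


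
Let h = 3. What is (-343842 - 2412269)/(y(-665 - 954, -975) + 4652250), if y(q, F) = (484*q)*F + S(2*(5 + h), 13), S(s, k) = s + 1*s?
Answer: -2756111/768658382 ≈ -0.0035856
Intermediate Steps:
S(s, k) = 2*s (S(s, k) = s + s = 2*s)
y(q, F) = 32 + 484*F*q (y(q, F) = (484*q)*F + 2*(2*(5 + 3)) = 484*F*q + 2*(2*8) = 484*F*q + 2*16 = 484*F*q + 32 = 32 + 484*F*q)
(-343842 - 2412269)/(y(-665 - 954, -975) + 4652250) = (-343842 - 2412269)/((32 + 484*(-975)*(-665 - 954)) + 4652250) = -2756111/((32 + 484*(-975)*(-1619)) + 4652250) = -2756111/((32 + 764006100) + 4652250) = -2756111/(764006132 + 4652250) = -2756111/768658382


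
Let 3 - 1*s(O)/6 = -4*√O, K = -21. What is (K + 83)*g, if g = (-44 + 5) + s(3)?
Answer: -1302 + 1488*√3 ≈ 1275.3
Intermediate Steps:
s(O) = 18 + 24*√O (s(O) = 18 - (-24)*√O = 18 + 24*√O)
g = -21 + 24*√3 (g = (-44 + 5) + (18 + 24*√3) = -39 + (18 + 24*√3) = -21 + 24*√3 ≈ 20.569)
(K + 83)*g = (-21 + 83)*(-21 + 24*√3) = 62*(-21 + 24*√3) = -1302 + 1488*√3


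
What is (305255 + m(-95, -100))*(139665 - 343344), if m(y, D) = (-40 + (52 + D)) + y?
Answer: -62136759888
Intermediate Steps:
m(y, D) = 12 + D + y (m(y, D) = (12 + D) + y = 12 + D + y)
(305255 + m(-95, -100))*(139665 - 343344) = (305255 + (12 - 100 - 95))*(139665 - 343344) = (305255 - 183)*(-203679) = 305072*(-203679) = -62136759888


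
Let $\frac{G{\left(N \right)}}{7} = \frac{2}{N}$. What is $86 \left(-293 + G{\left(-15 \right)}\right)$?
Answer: $- \frac{379174}{15} \approx -25278.0$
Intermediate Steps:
$G{\left(N \right)} = \frac{14}{N}$ ($G{\left(N \right)} = 7 \frac{2}{N} = \frac{14}{N}$)
$86 \left(-293 + G{\left(-15 \right)}\right) = 86 \left(-293 + \frac{14}{-15}\right) = 86 \left(-293 + 14 \left(- \frac{1}{15}\right)\right) = 86 \left(-293 - \frac{14}{15}\right) = 86 \left(- \frac{4409}{15}\right) = - \frac{379174}{15}$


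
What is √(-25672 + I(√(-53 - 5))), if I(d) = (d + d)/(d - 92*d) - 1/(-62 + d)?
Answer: √91*√((144841457 - 2336154*I*√58)/(-62 + I*√58))/91 ≈ 6.0907e-6 + 160.22*I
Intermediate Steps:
I(d) = -2/91 - 1/(-62 + d) (I(d) = (2*d)/((-91*d)) - 1/(-62 + d) = (2*d)*(-1/(91*d)) - 1/(-62 + d) = -2/91 - 1/(-62 + d))
√(-25672 + I(√(-53 - 5))) = √(-25672 + (33 - 2*√(-53 - 5))/(91*(-62 + √(-53 - 5)))) = √(-25672 + (33 - 2*I*√58)/(91*(-62 + √(-58)))) = √(-25672 + (33 - 2*I*√58)/(91*(-62 + I*√58)))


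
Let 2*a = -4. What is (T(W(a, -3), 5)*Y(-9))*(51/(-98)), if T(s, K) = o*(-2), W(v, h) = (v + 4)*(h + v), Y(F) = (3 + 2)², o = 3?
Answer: 3825/49 ≈ 78.061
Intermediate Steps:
a = -2 (a = (½)*(-4) = -2)
Y(F) = 25 (Y(F) = 5² = 25)
W(v, h) = (4 + v)*(h + v)
T(s, K) = -6 (T(s, K) = 3*(-2) = -6)
(T(W(a, -3), 5)*Y(-9))*(51/(-98)) = (-6*25)*(51/(-98)) = -7650*(-1)/98 = -150*(-51/98) = 3825/49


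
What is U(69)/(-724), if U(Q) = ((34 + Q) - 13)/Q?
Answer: -15/8326 ≈ -0.0018016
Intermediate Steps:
U(Q) = (21 + Q)/Q
U(69)/(-724) = ((21 + 69)/69)/(-724) = ((1/69)*90)*(-1/724) = (30/23)*(-1/724) = -15/8326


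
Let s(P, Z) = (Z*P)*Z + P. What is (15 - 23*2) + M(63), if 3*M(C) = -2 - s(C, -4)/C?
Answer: -112/3 ≈ -37.333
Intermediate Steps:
s(P, Z) = P + P*Z**2 (s(P, Z) = (P*Z)*Z + P = P*Z**2 + P = P + P*Z**2)
M(C) = -19/3 (M(C) = (-2 - C*(1 + (-4)**2)/C)/3 = (-2 - C*(1 + 16)/C)/3 = (-2 - C*17/C)/3 = (-2 - 17*C/C)/3 = (-2 - 1*17)/3 = (-2 - 17)/3 = (1/3)*(-19) = -19/3)
(15 - 23*2) + M(63) = (15 - 23*2) - 19/3 = (15 - 46) - 19/3 = -31 - 19/3 = -112/3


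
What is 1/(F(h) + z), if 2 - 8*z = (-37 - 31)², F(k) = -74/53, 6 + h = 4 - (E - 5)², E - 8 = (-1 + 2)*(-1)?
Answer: -212/122779 ≈ -0.0017267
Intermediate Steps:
E = 7 (E = 8 + (-1 + 2)*(-1) = 8 + 1*(-1) = 8 - 1 = 7)
h = -6 (h = -6 + (4 - (7 - 5)²) = -6 + (4 - 1*2²) = -6 + (4 - 1*4) = -6 + (4 - 4) = -6 + 0 = -6)
F(k) = -74/53 (F(k) = -74*1/53 = -74/53)
z = -2311/4 (z = ¼ - (-37 - 31)²/8 = ¼ - ⅛*(-68)² = ¼ - ⅛*4624 = ¼ - 578 = -2311/4 ≈ -577.75)
1/(F(h) + z) = 1/(-74/53 - 2311/4) = 1/(-122779/212) = -212/122779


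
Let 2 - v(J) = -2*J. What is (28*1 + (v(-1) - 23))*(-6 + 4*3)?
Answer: 30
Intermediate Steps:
v(J) = 2 + 2*J (v(J) = 2 - (-2)*J = 2 + 2*J)
(28*1 + (v(-1) - 23))*(-6 + 4*3) = (28*1 + ((2 + 2*(-1)) - 23))*(-6 + 4*3) = (28 + ((2 - 2) - 23))*(-6 + 12) = (28 + (0 - 23))*6 = (28 - 23)*6 = 5*6 = 30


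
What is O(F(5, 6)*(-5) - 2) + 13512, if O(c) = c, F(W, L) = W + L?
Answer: 13455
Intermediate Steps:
F(W, L) = L + W
O(F(5, 6)*(-5) - 2) + 13512 = ((6 + 5)*(-5) - 2) + 13512 = (11*(-5) - 2) + 13512 = (-55 - 2) + 13512 = -57 + 13512 = 13455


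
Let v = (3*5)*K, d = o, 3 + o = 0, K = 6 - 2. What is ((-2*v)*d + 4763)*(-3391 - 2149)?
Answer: -28381420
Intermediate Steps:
K = 4
o = -3 (o = -3 + 0 = -3)
d = -3
v = 60 (v = (3*5)*4 = 15*4 = 60)
((-2*v)*d + 4763)*(-3391 - 2149) = (-2*60*(-3) + 4763)*(-3391 - 2149) = (-120*(-3) + 4763)*(-5540) = (360 + 4763)*(-5540) = 5123*(-5540) = -28381420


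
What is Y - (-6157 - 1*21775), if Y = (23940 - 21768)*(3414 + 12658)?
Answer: 34936316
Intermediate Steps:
Y = 34908384 (Y = 2172*16072 = 34908384)
Y - (-6157 - 1*21775) = 34908384 - (-6157 - 1*21775) = 34908384 - (-6157 - 21775) = 34908384 - 1*(-27932) = 34908384 + 27932 = 34936316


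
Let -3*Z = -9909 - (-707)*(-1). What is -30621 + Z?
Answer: -81247/3 ≈ -27082.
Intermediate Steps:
Z = 10616/3 (Z = -(-9909 - (-707)*(-1))/3 = -(-9909 - 1*707)/3 = -(-9909 - 707)/3 = -⅓*(-10616) = 10616/3 ≈ 3538.7)
-30621 + Z = -30621 + 10616/3 = -81247/3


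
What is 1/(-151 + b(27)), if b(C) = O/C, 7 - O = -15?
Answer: -27/4055 ≈ -0.0066584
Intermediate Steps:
O = 22 (O = 7 - 1*(-15) = 7 + 15 = 22)
b(C) = 22/C
1/(-151 + b(27)) = 1/(-151 + 22/27) = 1/(-4055/27) = -27/4055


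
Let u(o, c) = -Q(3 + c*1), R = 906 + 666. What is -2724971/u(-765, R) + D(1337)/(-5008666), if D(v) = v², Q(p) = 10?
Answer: 3412112930749/12521665 ≈ 2.7250e+5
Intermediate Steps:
R = 1572
u(o, c) = -10 (u(o, c) = -1*10 = -10)
-2724971/u(-765, R) + D(1337)/(-5008666) = -2724971/(-10) + 1337²/(-5008666) = -2724971*(-⅒) + 1787569*(-1/5008666) = 2724971/10 - 1787569/5008666 = 3412112930749/12521665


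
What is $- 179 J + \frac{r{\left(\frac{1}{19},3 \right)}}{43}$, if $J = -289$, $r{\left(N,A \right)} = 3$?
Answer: $\frac{2224436}{43} \approx 51731.0$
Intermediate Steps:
$- 179 J + \frac{r{\left(\frac{1}{19},3 \right)}}{43} = \left(-179\right) \left(-289\right) + \frac{3}{43} = 51731 + 3 \cdot \frac{1}{43} = 51731 + \frac{3}{43} = \frac{2224436}{43}$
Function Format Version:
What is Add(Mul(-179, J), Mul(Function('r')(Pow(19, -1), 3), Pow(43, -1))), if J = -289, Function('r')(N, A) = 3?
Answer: Rational(2224436, 43) ≈ 51731.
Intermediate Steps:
Add(Mul(-179, J), Mul(Function('r')(Pow(19, -1), 3), Pow(43, -1))) = Add(Mul(-179, -289), Mul(3, Pow(43, -1))) = Add(51731, Mul(3, Rational(1, 43))) = Add(51731, Rational(3, 43)) = Rational(2224436, 43)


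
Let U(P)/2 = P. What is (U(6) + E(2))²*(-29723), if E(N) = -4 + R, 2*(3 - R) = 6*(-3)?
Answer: -11889200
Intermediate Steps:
R = 12 (R = 3 - 3*(-3) = 3 - ½*(-18) = 3 + 9 = 12)
U(P) = 2*P
E(N) = 8 (E(N) = -4 + 12 = 8)
(U(6) + E(2))²*(-29723) = (2*6 + 8)²*(-29723) = (12 + 8)²*(-29723) = 20²*(-29723) = 400*(-29723) = -11889200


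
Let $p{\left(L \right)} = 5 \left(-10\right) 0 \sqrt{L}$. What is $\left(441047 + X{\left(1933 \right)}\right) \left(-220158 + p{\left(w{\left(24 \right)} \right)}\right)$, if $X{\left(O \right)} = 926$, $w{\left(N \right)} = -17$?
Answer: $-97303891734$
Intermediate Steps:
$p{\left(L \right)} = 0$ ($p{\left(L \right)} = \left(-50\right) 0 \sqrt{L} = 0 \sqrt{L} = 0$)
$\left(441047 + X{\left(1933 \right)}\right) \left(-220158 + p{\left(w{\left(24 \right)} \right)}\right) = \left(441047 + 926\right) \left(-220158 + 0\right) = 441973 \left(-220158\right) = -97303891734$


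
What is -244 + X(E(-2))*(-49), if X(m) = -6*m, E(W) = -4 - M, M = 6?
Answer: -3184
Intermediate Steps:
E(W) = -10 (E(W) = -4 - 1*6 = -4 - 6 = -10)
-244 + X(E(-2))*(-49) = -244 - 6*(-10)*(-49) = -244 + 60*(-49) = -244 - 2940 = -3184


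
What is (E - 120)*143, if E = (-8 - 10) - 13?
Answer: -21593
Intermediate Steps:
E = -31 (E = -18 - 13 = -31)
(E - 120)*143 = (-31 - 120)*143 = -151*143 = -21593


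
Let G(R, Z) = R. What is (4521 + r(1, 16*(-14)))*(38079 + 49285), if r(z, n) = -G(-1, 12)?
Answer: 395060008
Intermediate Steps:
r(z, n) = 1 (r(z, n) = -1*(-1) = 1)
(4521 + r(1, 16*(-14)))*(38079 + 49285) = (4521 + 1)*(38079 + 49285) = 4522*87364 = 395060008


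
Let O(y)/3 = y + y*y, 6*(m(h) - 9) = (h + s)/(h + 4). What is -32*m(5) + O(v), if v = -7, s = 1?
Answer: -1490/9 ≈ -165.56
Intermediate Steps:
m(h) = 9 + (1 + h)/(6*(4 + h)) (m(h) = 9 + ((h + 1)/(h + 4))/6 = 9 + ((1 + h)/(4 + h))/6 = 9 + (1 + h)/(6*(4 + h)))
O(y) = 3*y + 3*y**2 (O(y) = 3*(y + y*y) = 3*(y + y**2) = 3*y + 3*y**2)
-32*m(5) + O(v) = -16*(217 + 55*5)/(3*(4 + 5)) + 3*(-7)*(1 - 7) = -16*(217 + 275)/(3*9) + 3*(-7)*(-6) = -16*492/(3*9) + 126 = -32*82/9 + 126 = -2624/9 + 126 = -1490/9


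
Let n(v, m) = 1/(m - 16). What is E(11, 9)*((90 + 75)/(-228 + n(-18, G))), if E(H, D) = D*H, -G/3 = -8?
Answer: -130680/1823 ≈ -71.684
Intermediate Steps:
G = 24 (G = -3*(-8) = 24)
n(v, m) = 1/(-16 + m)
E(11, 9)*((90 + 75)/(-228 + n(-18, G))) = (9*11)*((90 + 75)/(-228 + 1/(-16 + 24))) = 99*(165/(-228 + 1/8)) = 99*(165/(-228 + ⅛)) = 99*(165/(-1823/8)) = 99*(165*(-8/1823)) = 99*(-1320/1823) = -130680/1823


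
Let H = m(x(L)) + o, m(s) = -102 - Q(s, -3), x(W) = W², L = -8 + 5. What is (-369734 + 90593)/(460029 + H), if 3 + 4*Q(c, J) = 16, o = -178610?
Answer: -372188/375085 ≈ -0.99228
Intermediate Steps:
Q(c, J) = 13/4 (Q(c, J) = -¾ + (¼)*16 = -¾ + 4 = 13/4)
L = -3
m(s) = -421/4 (m(s) = -102 - 1*13/4 = -102 - 13/4 = -421/4)
H = -714861/4 (H = -421/4 - 178610 = -714861/4 ≈ -1.7872e+5)
(-369734 + 90593)/(460029 + H) = (-369734 + 90593)/(460029 - 714861/4) = -279141/1125255/4 = -279141*4/1125255 = -372188/375085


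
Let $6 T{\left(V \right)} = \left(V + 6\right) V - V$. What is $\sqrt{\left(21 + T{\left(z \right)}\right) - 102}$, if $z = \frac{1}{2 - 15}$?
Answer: $\frac{i \sqrt{123297}}{39} \approx 9.0035 i$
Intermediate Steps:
$z = - \frac{1}{13}$ ($z = \frac{1}{-13} = - \frac{1}{13} \approx -0.076923$)
$T{\left(V \right)} = - \frac{V}{6} + \frac{V \left(6 + V\right)}{6}$ ($T{\left(V \right)} = \frac{\left(V + 6\right) V - V}{6} = \frac{\left(6 + V\right) V - V}{6} = \frac{V \left(6 + V\right) - V}{6} = \frac{- V + V \left(6 + V\right)}{6} = - \frac{V}{6} + \frac{V \left(6 + V\right)}{6}$)
$\sqrt{\left(21 + T{\left(z \right)}\right) - 102} = \sqrt{\left(21 + \frac{1}{6} \left(- \frac{1}{13}\right) \left(5 - \frac{1}{13}\right)\right) - 102} = \sqrt{\left(21 + \frac{1}{6} \left(- \frac{1}{13}\right) \frac{64}{13}\right) - 102} = \sqrt{\left(21 - \frac{32}{507}\right) - 102} = \sqrt{\frac{10615}{507} - 102} = \sqrt{- \frac{41099}{507}} = \frac{i \sqrt{123297}}{39}$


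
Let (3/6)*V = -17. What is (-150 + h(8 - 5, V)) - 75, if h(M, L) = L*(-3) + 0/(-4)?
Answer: -123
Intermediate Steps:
V = -34 (V = 2*(-17) = -34)
h(M, L) = -3*L (h(M, L) = -3*L + 0*(-¼) = -3*L + 0 = -3*L)
(-150 + h(8 - 5, V)) - 75 = (-150 - 3*(-34)) - 75 = (-150 + 102) - 75 = -48 - 75 = -123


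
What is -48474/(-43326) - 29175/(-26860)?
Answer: 28511641/12930404 ≈ 2.2050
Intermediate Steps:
-48474/(-43326) - 29175/(-26860) = -48474*(-1/43326) - 29175*(-1/26860) = 2693/2407 + 5835/5372 = 28511641/12930404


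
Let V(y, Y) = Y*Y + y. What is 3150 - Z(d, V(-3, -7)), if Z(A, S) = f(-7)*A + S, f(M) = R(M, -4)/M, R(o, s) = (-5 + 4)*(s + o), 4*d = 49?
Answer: 12493/4 ≈ 3123.3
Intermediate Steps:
d = 49/4 (d = (1/4)*49 = 49/4 ≈ 12.250)
R(o, s) = -o - s (R(o, s) = -(o + s) = -o - s)
V(y, Y) = y + Y**2 (V(y, Y) = Y**2 + y = y + Y**2)
f(M) = (4 - M)/M (f(M) = (-M - 1*(-4))/M = (-M + 4)/M = (4 - M)/M)
Z(A, S) = S - 11*A/7 (Z(A, S) = ((4 - 1*(-7))/(-7))*A + S = (-(4 + 7)/7)*A + S = (-1/7*11)*A + S = -11*A/7 + S = S - 11*A/7)
3150 - Z(d, V(-3, -7)) = 3150 - ((-3 + (-7)**2) - 11/7*49/4) = 3150 - ((-3 + 49) - 77/4) = 3150 - (46 - 77/4) = 3150 - 1*107/4 = 3150 - 107/4 = 12493/4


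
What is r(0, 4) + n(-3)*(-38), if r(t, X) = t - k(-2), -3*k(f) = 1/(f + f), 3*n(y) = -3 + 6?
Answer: -457/12 ≈ -38.083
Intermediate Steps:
n(y) = 1 (n(y) = (-3 + 6)/3 = (1/3)*3 = 1)
k(f) = -1/(6*f) (k(f) = -1/(3*(f + f)) = -1/(2*f)/3 = -1/(6*f))
r(t, X) = -1/12 + t (r(t, X) = t - (-1)/(6*(-2)) = t - (-1)*(-1)/(6*2) = t - 1*1/12 = t - 1/12 = -1/12 + t)
r(0, 4) + n(-3)*(-38) = (-1/12 + 0) + 1*(-38) = -1/12 - 38 = -457/12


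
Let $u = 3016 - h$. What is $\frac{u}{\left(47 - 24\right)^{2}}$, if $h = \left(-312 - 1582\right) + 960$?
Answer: $\frac{3950}{529} \approx 7.4669$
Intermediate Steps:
$h = -934$ ($h = -1894 + 960 = -934$)
$u = 3950$ ($u = 3016 - -934 = 3016 + 934 = 3950$)
$\frac{u}{\left(47 - 24\right)^{2}} = \frac{3950}{\left(47 - 24\right)^{2}} = \frac{3950}{23^{2}} = \frac{3950}{529}$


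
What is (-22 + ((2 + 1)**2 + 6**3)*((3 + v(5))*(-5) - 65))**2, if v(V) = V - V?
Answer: 324792484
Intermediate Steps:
v(V) = 0
(-22 + ((2 + 1)**2 + 6**3)*((3 + v(5))*(-5) - 65))**2 = (-22 + ((2 + 1)**2 + 6**3)*((3 + 0)*(-5) - 65))**2 = (-22 + (3**2 + 216)*(3*(-5) - 65))**2 = (-22 + (9 + 216)*(-15 - 65))**2 = (-22 + 225*(-80))**2 = (-22 - 18000)**2 = (-18022)**2 = 324792484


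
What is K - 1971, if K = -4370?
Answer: -6341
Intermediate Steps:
K - 1971 = -4370 - 1971 = -6341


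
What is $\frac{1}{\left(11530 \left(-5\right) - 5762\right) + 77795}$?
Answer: $\frac{1}{14383} \approx 6.9526 \cdot 10^{-5}$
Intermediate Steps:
$\frac{1}{\left(11530 \left(-5\right) - 5762\right) + 77795} = \frac{1}{\left(-57650 - 5762\right) + 77795} = \frac{1}{-63412 + 77795} = \frac{1}{14383}$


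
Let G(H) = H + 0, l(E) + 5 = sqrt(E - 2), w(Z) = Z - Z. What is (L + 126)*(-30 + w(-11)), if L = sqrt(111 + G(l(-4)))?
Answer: -3780 - 30*sqrt(106 + I*sqrt(6)) ≈ -4088.9 - 3.5685*I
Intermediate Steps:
w(Z) = 0
l(E) = -5 + sqrt(-2 + E) (l(E) = -5 + sqrt(E - 2) = -5 + sqrt(-2 + E))
G(H) = H
L = sqrt(106 + I*sqrt(6)) (L = sqrt(111 + (-5 + sqrt(-2 - 4))) = sqrt(111 + (-5 + sqrt(-6))) = sqrt(111 + (-5 + I*sqrt(6))) = sqrt(106 + I*sqrt(6)) ≈ 10.296 + 0.1189*I)
(L + 126)*(-30 + w(-11)) = (sqrt(106 + I*sqrt(6)) + 126)*(-30 + 0) = (126 + sqrt(106 + I*sqrt(6)))*(-30) = -3780 - 30*sqrt(106 + I*sqrt(6))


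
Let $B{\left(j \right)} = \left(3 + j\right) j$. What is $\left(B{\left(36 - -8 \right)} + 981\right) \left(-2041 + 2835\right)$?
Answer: $2420906$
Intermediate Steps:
$B{\left(j \right)} = j \left(3 + j\right)$
$\left(B{\left(36 - -8 \right)} + 981\right) \left(-2041 + 2835\right) = \left(\left(36 - -8\right) \left(3 + \left(36 - -8\right)\right) + 981\right) \left(-2041 + 2835\right) = \left(\left(36 + 8\right) \left(3 + \left(36 + 8\right)\right) + 981\right) 794 = \left(44 \left(3 + 44\right) + 981\right) 794 = \left(44 \cdot 47 + 981\right) 794 = \left(2068 + 981\right) 794 = 3049 \cdot 794 = 2420906$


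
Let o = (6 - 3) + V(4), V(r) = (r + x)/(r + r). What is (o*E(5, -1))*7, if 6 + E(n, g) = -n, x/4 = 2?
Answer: -693/2 ≈ -346.50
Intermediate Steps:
x = 8 (x = 4*2 = 8)
E(n, g) = -6 - n
V(r) = (8 + r)/(2*r) (V(r) = (r + 8)/(r + r) = (8 + r)/((2*r)) = (8 + r)*(1/(2*r)) = (8 + r)/(2*r))
o = 9/2 (o = (6 - 3) + (½)*(8 + 4)/4 = 3 + (½)*(¼)*12 = 3 + 3/2 = 9/2 ≈ 4.5000)
(o*E(5, -1))*7 = (9*(-6 - 1*5)/2)*7 = (9*(-6 - 5)/2)*7 = ((9/2)*(-11))*7 = -99/2*7 = -693/2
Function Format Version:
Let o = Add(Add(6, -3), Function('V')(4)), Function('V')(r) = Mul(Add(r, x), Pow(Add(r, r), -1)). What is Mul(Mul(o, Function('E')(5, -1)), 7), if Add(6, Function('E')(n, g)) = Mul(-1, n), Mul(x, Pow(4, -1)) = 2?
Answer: Rational(-693, 2) ≈ -346.50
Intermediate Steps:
x = 8 (x = Mul(4, 2) = 8)
Function('E')(n, g) = Add(-6, Mul(-1, n))
Function('V')(r) = Mul(Rational(1, 2), Pow(r, -1), Add(8, r)) (Function('V')(r) = Mul(Add(r, 8), Pow(Add(r, r), -1)) = Mul(Add(8, r), Pow(Mul(2, r), -1)) = Mul(Add(8, r), Mul(Rational(1, 2), Pow(r, -1))) = Mul(Rational(1, 2), Pow(r, -1), Add(8, r)))
o = Rational(9, 2) (o = Add(Add(6, -3), Mul(Rational(1, 2), Pow(4, -1), Add(8, 4))) = Add(3, Mul(Rational(1, 2), Rational(1, 4), 12)) = Add(3, Rational(3, 2)) = Rational(9, 2) ≈ 4.5000)
Mul(Mul(o, Function('E')(5, -1)), 7) = Mul(Mul(Rational(9, 2), Add(-6, Mul(-1, 5))), 7) = Mul(Mul(Rational(9, 2), Add(-6, -5)), 7) = Mul(Mul(Rational(9, 2), -11), 7) = Mul(Rational(-99, 2), 7) = Rational(-693, 2)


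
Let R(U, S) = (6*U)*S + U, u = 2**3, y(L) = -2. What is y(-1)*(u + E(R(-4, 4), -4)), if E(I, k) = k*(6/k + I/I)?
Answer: -20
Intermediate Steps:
u = 8
R(U, S) = U + 6*S*U (R(U, S) = 6*S*U + U = U + 6*S*U)
E(I, k) = k*(1 + 6/k) (E(I, k) = k*(6/k + 1) = k*(1 + 6/k))
y(-1)*(u + E(R(-4, 4), -4)) = -2*(8 + (6 - 4)) = -2*(8 + 2) = -2*10 = -20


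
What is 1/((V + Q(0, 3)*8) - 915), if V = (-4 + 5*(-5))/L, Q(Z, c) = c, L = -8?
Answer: -8/7099 ≈ -0.0011269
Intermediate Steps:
V = 29/8 (V = (-4 + 5*(-5))/(-8) = (-4 - 25)*(-⅛) = -29*(-⅛) = 29/8 ≈ 3.6250)
1/((V + Q(0, 3)*8) - 915) = 1/((29/8 + 3*8) - 915) = 1/((29/8 + 24) - 915) = 1/(221/8 - 915) = 1/(-7099/8) = -8/7099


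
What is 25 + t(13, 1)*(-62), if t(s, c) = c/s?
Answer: 263/13 ≈ 20.231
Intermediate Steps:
25 + t(13, 1)*(-62) = 25 + (1/13)*(-62) = 25 - 62/13 = 263/13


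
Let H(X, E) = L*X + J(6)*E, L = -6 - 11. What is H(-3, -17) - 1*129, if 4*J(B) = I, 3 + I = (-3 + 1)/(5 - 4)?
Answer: -227/4 ≈ -56.750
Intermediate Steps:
L = -17
I = -5 (I = -3 + (-3 + 1)/(5 - 4) = -3 - 2/1 = -3 - 2*1 = -3 - 2 = -5)
J(B) = -5/4 (J(B) = (¼)*(-5) = -5/4)
H(X, E) = -17*X - 5*E/4
H(-3, -17) - 1*129 = (-17*(-3) - 5/4*(-17)) - 1*129 = (51 + 85/4) - 129 = 289/4 - 129 = -227/4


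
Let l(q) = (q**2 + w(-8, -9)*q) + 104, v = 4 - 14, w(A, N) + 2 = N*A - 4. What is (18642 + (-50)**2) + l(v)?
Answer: 20686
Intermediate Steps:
w(A, N) = -6 + A*N (w(A, N) = -2 + (N*A - 4) = -2 + (A*N - 4) = -2 + (-4 + A*N) = -6 + A*N)
v = -10
l(q) = 104 + q**2 + 66*q (l(q) = (q**2 + (-6 - 8*(-9))*q) + 104 = (q**2 + (-6 + 72)*q) + 104 = (q**2 + 66*q) + 104 = 104 + q**2 + 66*q)
(18642 + (-50)**2) + l(v) = (18642 + (-50)**2) + (104 + (-10)**2 + 66*(-10)) = (18642 + 2500) + (104 + 100 - 660) = 21142 - 456 = 20686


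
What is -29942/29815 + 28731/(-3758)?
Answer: -969136801/112044770 ≈ -8.6496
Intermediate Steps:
-29942/29815 + 28731/(-3758) = -29942*1/29815 + 28731*(-1/3758) = -29942/29815 - 28731/3758 = -969136801/112044770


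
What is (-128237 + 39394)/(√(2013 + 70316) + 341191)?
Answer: -30312432013/116411226152 + 88843*√72329/116411226152 ≈ -0.26019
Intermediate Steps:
(-128237 + 39394)/(√(2013 + 70316) + 341191) = -88843/(√72329 + 341191) = -88843/(341191 + √72329)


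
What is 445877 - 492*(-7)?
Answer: 449321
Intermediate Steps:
445877 - 492*(-7) = 445877 - 1*(-3444) = 445877 + 3444 = 449321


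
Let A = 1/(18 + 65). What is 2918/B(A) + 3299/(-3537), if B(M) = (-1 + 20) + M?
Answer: 141905726/930231 ≈ 152.55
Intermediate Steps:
A = 1/83 ≈ 0.012048
B(M) = 19 + M
2918/B(A) + 3299/(-3537) = 2918/(19 + 1/83) + 3299/(-3537) = 2918/(1578/83) + 3299*(-1/3537) = 2918*(83/1578) - 3299/3537 = 121097/789 - 3299/3537 = 141905726/930231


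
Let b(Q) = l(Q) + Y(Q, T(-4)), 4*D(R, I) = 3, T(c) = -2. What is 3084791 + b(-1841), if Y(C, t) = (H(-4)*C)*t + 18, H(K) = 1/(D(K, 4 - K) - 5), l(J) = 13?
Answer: 52427246/17 ≈ 3.0840e+6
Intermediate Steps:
D(R, I) = ¾ (D(R, I) = (¼)*3 = ¾)
H(K) = -4/17 (H(K) = 1/(¾ - 5) = 1/(-17/4) = -4/17)
Y(C, t) = 18 - 4*C*t/17 (Y(C, t) = (-4*C/17)*t + 18 = -4*C*t/17 + 18 = 18 - 4*C*t/17)
b(Q) = 31 + 8*Q/17 (b(Q) = 13 + (18 - 4/17*Q*(-2)) = 13 + (18 + 8*Q/17) = 31 + 8*Q/17)
3084791 + b(-1841) = 3084791 + (31 + (8/17)*(-1841)) = 3084791 + (31 - 14728/17) = 3084791 - 14201/17 = 52427246/17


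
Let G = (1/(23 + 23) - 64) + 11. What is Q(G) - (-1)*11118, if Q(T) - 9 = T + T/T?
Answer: 509451/46 ≈ 11075.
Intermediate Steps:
G = -2437/46 (G = (1/46 - 64) + 11 = -2943/46 + 11 = -2437/46 ≈ -52.978)
Q(T) = 10 + T (Q(T) = 9 + (T + T/T) = 9 + (T + 1) = 9 + (1 + T) = 10 + T)
Q(G) - (-1)*11118 = (10 - 2437/46) - (-1)*11118 = -1977/46 - 1*(-11118) = -1977/46 + 11118 = 509451/46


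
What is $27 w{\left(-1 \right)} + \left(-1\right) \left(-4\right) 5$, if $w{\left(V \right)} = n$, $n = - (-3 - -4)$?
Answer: $-7$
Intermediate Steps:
$n = -1$ ($n = - (-3 + 4) = \left(-1\right) 1 = -1$)
$w{\left(V \right)} = -1$
$27 w{\left(-1 \right)} + \left(-1\right) \left(-4\right) 5 = 27 \left(-1\right) + \left(-1\right) \left(-4\right) 5 = -27 + 4 \cdot 5 = -27 + 20 = -7$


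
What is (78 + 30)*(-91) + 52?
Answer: -9776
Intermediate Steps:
(78 + 30)*(-91) + 52 = 108*(-91) + 52 = -9828 + 52 = -9776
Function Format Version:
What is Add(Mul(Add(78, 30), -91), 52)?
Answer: -9776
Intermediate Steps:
Add(Mul(Add(78, 30), -91), 52) = Add(Mul(108, -91), 52) = Add(-9828, 52) = -9776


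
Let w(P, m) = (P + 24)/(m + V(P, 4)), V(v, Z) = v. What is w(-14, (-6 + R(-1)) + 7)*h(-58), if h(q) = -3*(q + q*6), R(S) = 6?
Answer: -1740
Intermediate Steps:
h(q) = -21*q (h(q) = -3*(q + 6*q) = -21*q)
w(P, m) = (24 + P)/(P + m) (w(P, m) = (P + 24)/(m + P) = (24 + P)/(P + m))
w(-14, (-6 + R(-1)) + 7)*h(-58) = ((24 - 14)/(-14 + ((-6 + 6) + 7)))*(-21*(-58)) = (10/(-14 + (0 + 7)))*1218 = (10/(-14 + 7))*1218 = (10/(-7))*1218 = -1/7*10*1218 = -10/7*1218 = -1740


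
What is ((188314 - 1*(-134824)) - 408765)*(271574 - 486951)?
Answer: 18442086379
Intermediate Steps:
((188314 - 1*(-134824)) - 408765)*(271574 - 486951) = ((188314 + 134824) - 408765)*(-215377) = (323138 - 408765)*(-215377) = -85627*(-215377) = 18442086379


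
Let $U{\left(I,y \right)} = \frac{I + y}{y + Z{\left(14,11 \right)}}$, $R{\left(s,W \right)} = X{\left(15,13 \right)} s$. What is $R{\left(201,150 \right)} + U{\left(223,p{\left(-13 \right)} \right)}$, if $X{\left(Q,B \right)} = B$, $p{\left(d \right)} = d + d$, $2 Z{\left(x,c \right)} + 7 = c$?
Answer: $\frac{62515}{24} \approx 2604.8$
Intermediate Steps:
$Z{\left(x,c \right)} = - \frac{7}{2} + \frac{c}{2}$
$p{\left(d \right)} = 2 d$
$R{\left(s,W \right)} = 13 s$
$U{\left(I,y \right)} = \frac{I + y}{2 + y}$ ($U{\left(I,y \right)} = \frac{I + y}{y + \left(- \frac{7}{2} + \frac{1}{2} \cdot 11\right)} = \frac{I + y}{y + \left(- \frac{7}{2} + \frac{11}{2}\right)} = \frac{I + y}{y + 2} = \frac{I + y}{2 + y}$)
$R{\left(201,150 \right)} + U{\left(223,p{\left(-13 \right)} \right)} = 13 \cdot 201 + \frac{223 + 2 \left(-13\right)}{2 + 2 \left(-13\right)} = 2613 + \frac{223 - 26}{2 - 26} = 2613 + \frac{1}{-24} \cdot 197 = 2613 - \frac{197}{24} = \frac{62515}{24}$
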